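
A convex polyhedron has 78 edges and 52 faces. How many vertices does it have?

28

Here V − E + F = 2.
V = 2 + E − F = 2 + 78 − 52 = 28.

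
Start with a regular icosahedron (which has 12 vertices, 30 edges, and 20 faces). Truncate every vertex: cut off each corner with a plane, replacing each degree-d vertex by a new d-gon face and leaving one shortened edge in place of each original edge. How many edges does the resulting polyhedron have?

90

Truncation replaces each original edge-end by a new vertex, so V′ = 2E = 60.
Each original edge survives, and each old vertex of degree d contributes d new edges; summing degrees gives Σd = 2E, so E′ = E + 2E = 3E = 90.
Each original face survives and each original vertex becomes one new face: F′ = F + V = 32.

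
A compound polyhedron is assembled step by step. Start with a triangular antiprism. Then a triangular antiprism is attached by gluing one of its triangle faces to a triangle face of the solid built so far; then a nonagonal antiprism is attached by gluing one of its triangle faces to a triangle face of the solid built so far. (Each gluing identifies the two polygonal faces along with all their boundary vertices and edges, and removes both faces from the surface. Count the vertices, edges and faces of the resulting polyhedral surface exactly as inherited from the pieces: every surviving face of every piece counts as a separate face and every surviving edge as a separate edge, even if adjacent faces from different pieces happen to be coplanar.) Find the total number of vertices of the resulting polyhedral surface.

A triangular antiprism: V=6, E=12, F=8.
Attach a triangular antiprism (V=6, E=12, F=8) along a 3-gon: merge 3 vertices and 3 edges, delete both glued faces → V=9, E=21, F=14.
Attach a nonagonal antiprism (V=18, E=36, F=20) along a 3-gon: merge 3 vertices and 3 edges, delete both glued faces → V=24, E=54, F=32.
Check: V − E + F = 24 − 54 + 32 = 2.

24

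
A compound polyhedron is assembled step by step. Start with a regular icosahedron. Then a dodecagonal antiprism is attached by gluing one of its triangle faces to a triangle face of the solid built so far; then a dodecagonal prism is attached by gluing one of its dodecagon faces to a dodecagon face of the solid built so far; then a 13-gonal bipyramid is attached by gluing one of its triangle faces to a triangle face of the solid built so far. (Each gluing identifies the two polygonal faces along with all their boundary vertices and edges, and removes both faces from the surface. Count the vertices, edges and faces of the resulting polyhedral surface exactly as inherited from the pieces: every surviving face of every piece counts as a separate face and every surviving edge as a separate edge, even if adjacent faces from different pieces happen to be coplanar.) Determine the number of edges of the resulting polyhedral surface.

135

A regular icosahedron: V=12, E=30, F=20.
Attach a dodecagonal antiprism (V=24, E=48, F=26) along a 3-gon: merge 3 vertices and 3 edges, delete both glued faces → V=33, E=75, F=44.
Attach a dodecagonal prism (V=24, E=36, F=14) along a 12-gon: merge 12 vertices and 12 edges, delete both glued faces → V=45, E=99, F=56.
Attach a 13-gonal bipyramid (V=15, E=39, F=26) along a 3-gon: merge 3 vertices and 3 edges, delete both glued faces → V=57, E=135, F=80.
Check: V − E + F = 57 − 135 + 80 = 2.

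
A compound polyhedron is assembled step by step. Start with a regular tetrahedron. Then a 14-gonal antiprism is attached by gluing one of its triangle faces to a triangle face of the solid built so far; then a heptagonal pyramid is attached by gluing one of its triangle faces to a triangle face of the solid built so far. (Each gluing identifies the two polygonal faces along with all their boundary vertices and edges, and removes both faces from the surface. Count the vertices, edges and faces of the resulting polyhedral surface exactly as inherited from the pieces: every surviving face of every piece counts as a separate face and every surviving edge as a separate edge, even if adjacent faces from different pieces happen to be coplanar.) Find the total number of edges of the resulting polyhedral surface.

70

A regular tetrahedron: V=4, E=6, F=4.
Attach a 14-gonal antiprism (V=28, E=56, F=30) along a 3-gon: merge 3 vertices and 3 edges, delete both glued faces → V=29, E=59, F=32.
Attach a heptagonal pyramid (V=8, E=14, F=8) along a 3-gon: merge 3 vertices and 3 edges, delete both glued faces → V=34, E=70, F=38.
Check: V − E + F = 34 − 70 + 38 = 2.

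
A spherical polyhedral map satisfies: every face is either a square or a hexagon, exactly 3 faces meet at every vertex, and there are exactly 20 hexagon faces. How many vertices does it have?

48

Let x be the number of squares; then F = 20 + x.
Edge–face incidences: 2E = 6·20 + 4·x = 120 + 4x.
Every vertex has degree 3, so 3V = 2E.
Euler: V − E + F = 2 ⇒ (2E)/3 − E + (20 + x) = 2.
Multiply by 6: 2·(2E) − 3·(2E) + 6·(20 + x) = 12, i.e. 120 + 6x − (120 + 4x) = 12.
Collecting terms: 2x = 12, so x = 6.
Then 2E = 120 + 4·6 = 144, so E = 72, V = 2E/3 = 48, F = 20 + 6 = 26.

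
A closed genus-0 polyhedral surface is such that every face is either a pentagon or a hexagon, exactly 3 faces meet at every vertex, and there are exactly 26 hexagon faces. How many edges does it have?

Let x be the number of pentagons; then F = 26 + x.
Edge–face incidences: 2E = 6·26 + 5·x = 156 + 5x.
Every vertex has degree 3, so 3V = 2E.
Euler: V − E + F = 2 ⇒ (2E)/3 − E + (26 + x) = 2.
Multiply by 6: 2·(2E) − 3·(2E) + 6·(26 + x) = 12, i.e. 156 + 6x − (156 + 5x) = 12.
Collecting terms: x = 12.
Then 2E = 156 + 5·12 = 216, so E = 108, V = 2E/3 = 72, F = 26 + 12 = 38.

108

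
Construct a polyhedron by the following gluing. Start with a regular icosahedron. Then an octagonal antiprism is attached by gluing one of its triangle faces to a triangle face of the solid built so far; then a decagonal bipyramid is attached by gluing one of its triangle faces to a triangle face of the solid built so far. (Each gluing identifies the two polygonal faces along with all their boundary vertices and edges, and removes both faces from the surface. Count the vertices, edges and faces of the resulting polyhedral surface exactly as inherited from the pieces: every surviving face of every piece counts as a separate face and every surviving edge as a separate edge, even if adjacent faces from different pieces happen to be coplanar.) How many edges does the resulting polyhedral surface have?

86

A regular icosahedron: V=12, E=30, F=20.
Attach an octagonal antiprism (V=16, E=32, F=18) along a 3-gon: merge 3 vertices and 3 edges, delete both glued faces → V=25, E=59, F=36.
Attach a decagonal bipyramid (V=12, E=30, F=20) along a 3-gon: merge 3 vertices and 3 edges, delete both glued faces → V=34, E=86, F=54.
Check: V − E + F = 34 − 86 + 54 = 2.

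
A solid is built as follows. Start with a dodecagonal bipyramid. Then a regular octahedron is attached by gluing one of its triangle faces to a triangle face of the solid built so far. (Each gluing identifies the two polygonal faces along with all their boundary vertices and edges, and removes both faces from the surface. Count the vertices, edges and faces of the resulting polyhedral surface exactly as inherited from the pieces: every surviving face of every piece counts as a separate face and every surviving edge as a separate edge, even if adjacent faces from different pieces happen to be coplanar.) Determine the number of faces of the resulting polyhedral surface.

A dodecagonal bipyramid: V=14, E=36, F=24.
Attach a regular octahedron (V=6, E=12, F=8) along a 3-gon: merge 3 vertices and 3 edges, delete both glued faces → V=17, E=45, F=30.
Check: V − E + F = 17 − 45 + 30 = 2.

30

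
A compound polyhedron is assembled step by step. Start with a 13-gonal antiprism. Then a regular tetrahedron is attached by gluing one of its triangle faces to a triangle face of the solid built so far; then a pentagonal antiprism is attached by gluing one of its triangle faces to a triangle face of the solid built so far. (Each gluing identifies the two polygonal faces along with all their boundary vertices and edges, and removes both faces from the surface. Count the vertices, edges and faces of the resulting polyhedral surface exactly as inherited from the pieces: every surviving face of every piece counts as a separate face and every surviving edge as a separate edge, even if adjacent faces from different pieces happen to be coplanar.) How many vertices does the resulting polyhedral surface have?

34

A 13-gonal antiprism: V=26, E=52, F=28.
Attach a regular tetrahedron (V=4, E=6, F=4) along a 3-gon: merge 3 vertices and 3 edges, delete both glued faces → V=27, E=55, F=30.
Attach a pentagonal antiprism (V=10, E=20, F=12) along a 3-gon: merge 3 vertices and 3 edges, delete both glued faces → V=34, E=72, F=40.
Check: V − E + F = 34 − 72 + 40 = 2.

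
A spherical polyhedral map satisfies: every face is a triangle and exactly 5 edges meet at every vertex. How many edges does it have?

Each face has 3 edges and each edge borders two faces, so 2E = 3F.
Each vertex has degree 5, so 5V = 2E and hence V = 3F/5.
Euler: V − E + F = 2 ⇒ (3F/5) − (3F/2) + F = 2.
Multiply by 10: (6 − 15 + 10)F = 20, i.e. 1F = 20.
So F = 20, E = 3·20/2 = 30, V = 3·20/5 = 12.

30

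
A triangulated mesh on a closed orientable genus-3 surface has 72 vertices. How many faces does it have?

χ = 2 − 2·3 = -4, and every face is a triangle so 3F = 2E.
V − E + F = -4 with E = 3F/2 gives 72 − (3/2 − 1)·F = -4, so F = 152 and E = 228.

152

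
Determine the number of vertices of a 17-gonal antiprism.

An antiprism on an n-gon has two n-gon caps and 2n triangles: V = 2·17 = 34, E = 4·17 = 68, F = 2·17 + 2 = 36.
Check: V − E + F = 34 − 68 + 36 = 2.

34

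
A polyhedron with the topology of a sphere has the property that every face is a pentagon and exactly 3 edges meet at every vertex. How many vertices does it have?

20

Each face has 5 edges and each edge borders two faces, so 2E = 5F.
Each vertex has degree 3, so 3V = 2E and hence V = 5F/3.
Euler: V − E + F = 2 ⇒ (5F/3) − (5F/2) + F = 2.
Multiply by 6: (10 − 15 + 6)F = 12, i.e. 1F = 12.
So F = 12, E = 5·12/2 = 30, V = 5·12/3 = 20.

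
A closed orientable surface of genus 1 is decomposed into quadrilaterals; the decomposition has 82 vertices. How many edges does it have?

164

χ = 2 − 2·1 = 0, and every face is a square so 4F = 2E.
V − E + F = 0 with E = 4F/2 gives 82 − (4/2 − 1)·F = 0, so F = 82 and E = 164.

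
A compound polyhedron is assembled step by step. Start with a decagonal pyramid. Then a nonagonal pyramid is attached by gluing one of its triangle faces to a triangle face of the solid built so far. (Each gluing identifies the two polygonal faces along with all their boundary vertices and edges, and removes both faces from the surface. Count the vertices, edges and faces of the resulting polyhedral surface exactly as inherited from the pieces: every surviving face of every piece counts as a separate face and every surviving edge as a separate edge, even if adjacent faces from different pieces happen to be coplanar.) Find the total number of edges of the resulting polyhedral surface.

A decagonal pyramid: V=11, E=20, F=11.
Attach a nonagonal pyramid (V=10, E=18, F=10) along a 3-gon: merge 3 vertices and 3 edges, delete both glued faces → V=18, E=35, F=19.
Check: V − E + F = 18 − 35 + 19 = 2.

35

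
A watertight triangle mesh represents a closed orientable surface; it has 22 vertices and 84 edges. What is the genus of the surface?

Every face is a triangle and each edge borders two faces, so 3F = 2·84, giving F = 56.
χ = V − E + F = 22 − 84 + 56 = -6.
For a closed orientable surface χ = 2 − 2g, so g = (2 − (-6))/2 = 4.

4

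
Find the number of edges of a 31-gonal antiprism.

An antiprism on an n-gon has two n-gon caps and 2n triangles: V = 2·31 = 62, E = 4·31 = 124, F = 2·31 + 2 = 64.

124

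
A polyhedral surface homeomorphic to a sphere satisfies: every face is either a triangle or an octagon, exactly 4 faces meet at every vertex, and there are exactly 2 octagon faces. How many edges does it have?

32

Let x be the number of triangles; then F = 2 + x.
Edge–face incidences: 2E = 8·2 + 3·x = 16 + 3x.
Every vertex has degree 4, so 4V = 2E.
Euler: V − E + F = 2 ⇒ (2E)/4 − E + (2 + x) = 2.
Multiply by 8: 2·(2E) − 4·(2E) + 8·(2 + x) = 16, i.e. 16 + 8x − 2·(16 + 3x) = 16.
Collecting terms: 2x − 16 = 16, so 2x = 32, so x = 16.
Then 2E = 16 + 3·16 = 64, so E = 32, V = 2E/4 = 16, F = 2 + 16 = 18.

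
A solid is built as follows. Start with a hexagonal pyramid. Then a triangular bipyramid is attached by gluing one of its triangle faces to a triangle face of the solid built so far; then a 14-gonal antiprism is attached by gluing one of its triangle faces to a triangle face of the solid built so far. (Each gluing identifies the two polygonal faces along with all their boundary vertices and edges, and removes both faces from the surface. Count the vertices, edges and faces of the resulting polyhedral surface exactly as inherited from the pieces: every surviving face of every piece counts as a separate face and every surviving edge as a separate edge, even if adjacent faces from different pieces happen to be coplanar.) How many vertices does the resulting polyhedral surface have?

34

A hexagonal pyramid: V=7, E=12, F=7.
Attach a triangular bipyramid (V=5, E=9, F=6) along a 3-gon: merge 3 vertices and 3 edges, delete both glued faces → V=9, E=18, F=11.
Attach a 14-gonal antiprism (V=28, E=56, F=30) along a 3-gon: merge 3 vertices and 3 edges, delete both glued faces → V=34, E=71, F=39.
Check: V − E + F = 34 − 71 + 39 = 2.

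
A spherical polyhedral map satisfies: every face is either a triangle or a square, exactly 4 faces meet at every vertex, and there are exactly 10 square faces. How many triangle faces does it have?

8

Let x be the number of triangles; then F = 10 + x.
Edge–face incidences: 2E = 4·10 + 3·x = 40 + 3x.
Every vertex has degree 4, so 4V = 2E.
Euler: V − E + F = 2 ⇒ (2E)/4 − E + (10 + x) = 2.
Multiply by 8: 2·(2E) − 4·(2E) + 8·(10 + x) = 16, i.e. 80 + 8x − 2·(40 + 3x) = 16.
Collecting terms: 2x = 16, so x = 8.
Then 2E = 40 + 3·8 = 64, so E = 32, V = 2E/4 = 16, F = 10 + 8 = 18.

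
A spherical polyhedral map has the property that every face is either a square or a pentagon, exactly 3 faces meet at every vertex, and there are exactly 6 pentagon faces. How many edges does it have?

21

Let x be the number of squares; then F = 6 + x.
Edge–face incidences: 2E = 5·6 + 4·x = 30 + 4x.
Every vertex has degree 3, so 3V = 2E.
Euler: V − E + F = 2 ⇒ (2E)/3 − E + (6 + x) = 2.
Multiply by 6: 2·(2E) − 3·(2E) + 6·(6 + x) = 12, i.e. 36 + 6x − (30 + 4x) = 12.
Collecting terms: 2x + 6 = 12, so 2x = 6, so x = 3.
Then 2E = 30 + 4·3 = 42, so E = 21, V = 2E/3 = 14, F = 6 + 3 = 9.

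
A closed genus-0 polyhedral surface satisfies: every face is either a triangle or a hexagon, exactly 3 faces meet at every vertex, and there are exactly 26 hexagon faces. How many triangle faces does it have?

4

Let x be the number of triangles; then F = 26 + x.
Edge–face incidences: 2E = 6·26 + 3·x = 156 + 3x.
Every vertex has degree 3, so 3V = 2E.
Euler: V − E + F = 2 ⇒ (2E)/3 − E + (26 + x) = 2.
Multiply by 6: 2·(2E) − 3·(2E) + 6·(26 + x) = 12, i.e. 156 + 6x − (156 + 3x) = 12.
Collecting terms: 3x = 12, so x = 4.
Then 2E = 156 + 3·4 = 168, so E = 84, V = 2E/3 = 56, F = 26 + 4 = 30.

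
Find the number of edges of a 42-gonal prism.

A prism on an n-gon has two n-gon bases and n rectangular sides: V = 2·42 = 84, E = 3·42 = 126, F = 42 + 2 = 44.

126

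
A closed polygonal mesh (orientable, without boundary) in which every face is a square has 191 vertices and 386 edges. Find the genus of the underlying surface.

Every face is a square and each edge borders two faces, so 4F = 2·386, giving F = 193.
χ = V − E + F = 191 − 386 + 193 = -2.
For a closed orientable surface χ = 2 − 2g, so g = (2 − (-2))/2 = 2.

2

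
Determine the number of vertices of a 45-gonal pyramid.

46

A pyramid on an n-gon base has one n-gon and n triangles: V = 45 + 1 = 46, E = 2·45 = 90, F = 45 + 1 = 46.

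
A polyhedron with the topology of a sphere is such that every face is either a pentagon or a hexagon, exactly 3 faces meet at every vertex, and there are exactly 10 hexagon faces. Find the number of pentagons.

Let x be the number of pentagons; then F = 10 + x.
Edge–face incidences: 2E = 6·10 + 5·x = 60 + 5x.
Every vertex has degree 3, so 3V = 2E.
Euler: V − E + F = 2 ⇒ (2E)/3 − E + (10 + x) = 2.
Multiply by 6: 2·(2E) − 3·(2E) + 6·(10 + x) = 12, i.e. 60 + 6x − (60 + 5x) = 12.
Collecting terms: x = 12.
Then 2E = 60 + 5·12 = 120, so E = 60, V = 2E/3 = 40, F = 10 + 12 = 22.

12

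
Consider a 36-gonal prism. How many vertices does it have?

A prism on an n-gon has two n-gon bases and n rectangular sides: V = 2·36 = 72, E = 3·36 = 108, F = 36 + 2 = 38.

72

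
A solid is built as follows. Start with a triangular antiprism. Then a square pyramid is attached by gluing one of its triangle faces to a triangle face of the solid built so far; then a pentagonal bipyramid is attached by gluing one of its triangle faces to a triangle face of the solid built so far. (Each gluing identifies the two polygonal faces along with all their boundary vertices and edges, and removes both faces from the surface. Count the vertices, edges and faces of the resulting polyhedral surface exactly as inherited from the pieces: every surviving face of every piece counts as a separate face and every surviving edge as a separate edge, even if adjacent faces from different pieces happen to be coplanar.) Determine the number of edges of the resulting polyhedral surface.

29

A triangular antiprism: V=6, E=12, F=8.
Attach a square pyramid (V=5, E=8, F=5) along a 3-gon: merge 3 vertices and 3 edges, delete both glued faces → V=8, E=17, F=11.
Attach a pentagonal bipyramid (V=7, E=15, F=10) along a 3-gon: merge 3 vertices and 3 edges, delete both glued faces → V=12, E=29, F=19.
Check: V − E + F = 12 − 29 + 19 = 2.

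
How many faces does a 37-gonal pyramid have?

A pyramid on an n-gon base has one n-gon and n triangles: V = 37 + 1 = 38, E = 2·37 = 74, F = 37 + 1 = 38.

38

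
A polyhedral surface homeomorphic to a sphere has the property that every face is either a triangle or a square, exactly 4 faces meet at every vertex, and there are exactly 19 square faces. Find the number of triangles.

Let x be the number of triangles; then F = 19 + x.
Edge–face incidences: 2E = 4·19 + 3·x = 76 + 3x.
Every vertex has degree 4, so 4V = 2E.
Euler: V − E + F = 2 ⇒ (2E)/4 − E + (19 + x) = 2.
Multiply by 8: 2·(2E) − 4·(2E) + 8·(19 + x) = 16, i.e. 152 + 8x − 2·(76 + 3x) = 16.
Collecting terms: 2x = 16, so x = 8.
Then 2E = 76 + 3·8 = 100, so E = 50, V = 2E/4 = 25, F = 19 + 8 = 27.

8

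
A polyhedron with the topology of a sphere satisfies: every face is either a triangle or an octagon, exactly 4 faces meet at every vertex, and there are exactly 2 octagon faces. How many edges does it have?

32

Let x be the number of triangles; then F = 2 + x.
Edge–face incidences: 2E = 8·2 + 3·x = 16 + 3x.
Every vertex has degree 4, so 4V = 2E.
Euler: V − E + F = 2 ⇒ (2E)/4 − E + (2 + x) = 2.
Multiply by 8: 2·(2E) − 4·(2E) + 8·(2 + x) = 16, i.e. 16 + 8x − 2·(16 + 3x) = 16.
Collecting terms: 2x − 16 = 16, so 2x = 32, so x = 16.
Then 2E = 16 + 3·16 = 64, so E = 32, V = 2E/4 = 16, F = 2 + 16 = 18.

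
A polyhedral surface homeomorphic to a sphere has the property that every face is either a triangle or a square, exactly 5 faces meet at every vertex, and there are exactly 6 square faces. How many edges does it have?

Let x be the number of triangles; then F = 6 + x.
Edge–face incidences: 2E = 4·6 + 3·x = 24 + 3x.
Every vertex has degree 5, so 5V = 2E.
Euler: V − E + F = 2 ⇒ (2E)/5 − E + (6 + x) = 2.
Multiply by 10: 2·(2E) − 5·(2E) + 10·(6 + x) = 20, i.e. 60 + 10x − 3·(24 + 3x) = 20.
Collecting terms: x − 12 = 20, so x = 32.
Then 2E = 24 + 3·32 = 120, so E = 60, V = 2E/5 = 24, F = 6 + 32 = 38.

60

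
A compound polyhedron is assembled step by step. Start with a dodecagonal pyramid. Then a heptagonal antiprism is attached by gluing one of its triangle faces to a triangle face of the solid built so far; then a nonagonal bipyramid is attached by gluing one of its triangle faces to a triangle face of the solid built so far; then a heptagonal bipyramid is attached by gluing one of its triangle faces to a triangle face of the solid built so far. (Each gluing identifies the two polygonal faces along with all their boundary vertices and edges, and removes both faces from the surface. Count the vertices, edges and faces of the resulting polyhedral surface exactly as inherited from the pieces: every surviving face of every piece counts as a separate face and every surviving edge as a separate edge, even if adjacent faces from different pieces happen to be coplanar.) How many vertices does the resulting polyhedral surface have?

A dodecagonal pyramid: V=13, E=24, F=13.
Attach a heptagonal antiprism (V=14, E=28, F=16) along a 3-gon: merge 3 vertices and 3 edges, delete both glued faces → V=24, E=49, F=27.
Attach a nonagonal bipyramid (V=11, E=27, F=18) along a 3-gon: merge 3 vertices and 3 edges, delete both glued faces → V=32, E=73, F=43.
Attach a heptagonal bipyramid (V=9, E=21, F=14) along a 3-gon: merge 3 vertices and 3 edges, delete both glued faces → V=38, E=91, F=55.
Check: V − E + F = 38 − 91 + 55 = 2.

38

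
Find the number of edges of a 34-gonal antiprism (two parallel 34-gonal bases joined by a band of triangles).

136

An antiprism on an n-gon has two n-gon caps and 2n triangles: V = 2·34 = 68, E = 4·34 = 136, F = 2·34 + 2 = 70.
Check: V − E + F = 68 − 136 + 70 = 2.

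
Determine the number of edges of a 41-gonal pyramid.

82

A pyramid on an n-gon base has one n-gon and n triangles: V = 41 + 1 = 42, E = 2·41 = 82, F = 41 + 1 = 42.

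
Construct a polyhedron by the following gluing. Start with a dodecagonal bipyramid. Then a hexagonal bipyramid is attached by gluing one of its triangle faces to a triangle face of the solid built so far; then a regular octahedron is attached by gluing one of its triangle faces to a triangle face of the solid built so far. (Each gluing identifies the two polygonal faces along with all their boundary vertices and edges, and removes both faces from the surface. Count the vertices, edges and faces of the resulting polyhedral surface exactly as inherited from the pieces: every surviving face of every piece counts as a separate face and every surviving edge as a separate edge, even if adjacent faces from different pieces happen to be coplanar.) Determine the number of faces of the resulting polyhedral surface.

A dodecagonal bipyramid: V=14, E=36, F=24.
Attach a hexagonal bipyramid (V=8, E=18, F=12) along a 3-gon: merge 3 vertices and 3 edges, delete both glued faces → V=19, E=51, F=34.
Attach a regular octahedron (V=6, E=12, F=8) along a 3-gon: merge 3 vertices and 3 edges, delete both glued faces → V=22, E=60, F=40.
Check: V − E + F = 22 − 60 + 40 = 2.

40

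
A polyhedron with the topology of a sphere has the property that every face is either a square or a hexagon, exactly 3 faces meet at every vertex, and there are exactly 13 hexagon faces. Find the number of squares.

6

Let x be the number of squares; then F = 13 + x.
Edge–face incidences: 2E = 6·13 + 4·x = 78 + 4x.
Every vertex has degree 3, so 3V = 2E.
Euler: V − E + F = 2 ⇒ (2E)/3 − E + (13 + x) = 2.
Multiply by 6: 2·(2E) − 3·(2E) + 6·(13 + x) = 12, i.e. 78 + 6x − (78 + 4x) = 12.
Collecting terms: 2x = 12, so x = 6.
Then 2E = 78 + 4·6 = 102, so E = 51, V = 2E/3 = 34, F = 13 + 6 = 19.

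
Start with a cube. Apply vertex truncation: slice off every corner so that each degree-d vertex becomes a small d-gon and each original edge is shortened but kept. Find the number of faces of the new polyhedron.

14

The base solid has V = 8, E = 12, F = 6.
Truncation replaces each original edge-end by a new vertex, so V′ = 2E = 24.
Each original edge survives, and each old vertex of degree d contributes d new edges; summing degrees gives Σd = 2E, so E′ = E + 2E = 3E = 36.
Each original face survives and each original vertex becomes one new face: F′ = F + V = 14.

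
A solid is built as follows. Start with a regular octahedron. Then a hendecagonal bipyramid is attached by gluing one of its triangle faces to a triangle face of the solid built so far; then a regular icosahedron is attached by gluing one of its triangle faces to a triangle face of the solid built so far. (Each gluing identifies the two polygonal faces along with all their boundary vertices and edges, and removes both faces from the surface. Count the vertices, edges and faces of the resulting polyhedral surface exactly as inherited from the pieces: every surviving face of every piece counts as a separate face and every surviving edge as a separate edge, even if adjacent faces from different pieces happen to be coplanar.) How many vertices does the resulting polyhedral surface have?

A regular octahedron: V=6, E=12, F=8.
Attach a hendecagonal bipyramid (V=13, E=33, F=22) along a 3-gon: merge 3 vertices and 3 edges, delete both glued faces → V=16, E=42, F=28.
Attach a regular icosahedron (V=12, E=30, F=20) along a 3-gon: merge 3 vertices and 3 edges, delete both glued faces → V=25, E=69, F=46.
Check: V − E + F = 25 − 69 + 46 = 2.

25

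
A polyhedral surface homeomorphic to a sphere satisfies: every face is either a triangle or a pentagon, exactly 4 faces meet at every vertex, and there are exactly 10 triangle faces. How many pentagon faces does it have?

Let x be the number of pentagons; then F = 10 + x.
Edge–face incidences: 2E = 3·10 + 5·x = 30 + 5x.
Every vertex has degree 4, so 4V = 2E.
Euler: V − E + F = 2 ⇒ (2E)/4 − E + (10 + x) = 2.
Multiply by 8: 2·(2E) − 4·(2E) + 8·(10 + x) = 16, i.e. 80 + 8x − 2·(30 + 5x) = 16.
Collecting terms: −2x + 20 = 16, so −2x = −4, so x = 2.
Then 2E = 30 + 5·2 = 40, so E = 20, V = 2E/4 = 10, F = 10 + 2 = 12.

2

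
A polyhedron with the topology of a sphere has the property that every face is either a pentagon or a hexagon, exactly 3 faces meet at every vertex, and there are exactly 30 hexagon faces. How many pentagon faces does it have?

12

Let x be the number of pentagons; then F = 30 + x.
Edge–face incidences: 2E = 6·30 + 5·x = 180 + 5x.
Every vertex has degree 3, so 3V = 2E.
Euler: V − E + F = 2 ⇒ (2E)/3 − E + (30 + x) = 2.
Multiply by 6: 2·(2E) − 3·(2E) + 6·(30 + x) = 12, i.e. 180 + 6x − (180 + 5x) = 12.
Collecting terms: x = 12.
Then 2E = 180 + 5·12 = 240, so E = 120, V = 2E/3 = 80, F = 30 + 12 = 42.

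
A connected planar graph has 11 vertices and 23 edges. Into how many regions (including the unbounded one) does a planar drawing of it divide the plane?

14

Euler's formula for a connected plane graph: V − E + F = 2, so F = 2 − 11 + 23 = 14.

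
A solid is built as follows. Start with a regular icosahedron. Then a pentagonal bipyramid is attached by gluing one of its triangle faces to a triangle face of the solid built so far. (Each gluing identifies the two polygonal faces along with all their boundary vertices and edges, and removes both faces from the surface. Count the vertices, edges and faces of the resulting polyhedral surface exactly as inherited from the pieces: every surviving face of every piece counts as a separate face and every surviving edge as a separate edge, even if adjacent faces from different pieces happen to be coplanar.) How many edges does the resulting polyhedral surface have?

42

A regular icosahedron: V=12, E=30, F=20.
Attach a pentagonal bipyramid (V=7, E=15, F=10) along a 3-gon: merge 3 vertices and 3 edges, delete both glued faces → V=16, E=42, F=28.
Check: V − E + F = 16 − 42 + 28 = 2.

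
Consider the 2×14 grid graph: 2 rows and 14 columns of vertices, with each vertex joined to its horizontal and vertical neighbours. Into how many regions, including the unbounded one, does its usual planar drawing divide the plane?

The grid has V = 2·14 = 28 vertices and E = 2·13 + 14·1 = 40 edges.
F = 2 − V + E = 2 − 28 + 40 = 14.

14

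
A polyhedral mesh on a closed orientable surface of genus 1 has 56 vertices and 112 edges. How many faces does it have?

56

For a closed orientable surface of genus 1, χ = 2 − 2·1 = 0.
F = 0 − V + E = 0 − 56 + 112 = 56.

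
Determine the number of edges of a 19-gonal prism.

A prism on an n-gon has two n-gon bases and n rectangular sides: V = 2·19 = 38, E = 3·19 = 57, F = 19 + 2 = 21.

57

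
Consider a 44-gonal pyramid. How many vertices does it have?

A pyramid on an n-gon base has one n-gon and n triangles: V = 44 + 1 = 45, E = 2·44 = 88, F = 44 + 1 = 45.

45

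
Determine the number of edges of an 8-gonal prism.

24

A prism on an n-gon has two n-gon bases and n rectangular sides: V = 2·8 = 16, E = 3·8 = 24, F = 8 + 2 = 10.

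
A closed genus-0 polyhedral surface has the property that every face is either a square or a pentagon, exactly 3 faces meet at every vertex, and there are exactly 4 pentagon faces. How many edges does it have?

18

Let x be the number of squares; then F = 4 + x.
Edge–face incidences: 2E = 5·4 + 4·x = 20 + 4x.
Every vertex has degree 3, so 3V = 2E.
Euler: V − E + F = 2 ⇒ (2E)/3 − E + (4 + x) = 2.
Multiply by 6: 2·(2E) − 3·(2E) + 6·(4 + x) = 12, i.e. 24 + 6x − (20 + 4x) = 12.
Collecting terms: 2x + 4 = 12, so 2x = 8, so x = 4.
Then 2E = 20 + 4·4 = 36, so E = 18, V = 2E/3 = 12, F = 4 + 4 = 8.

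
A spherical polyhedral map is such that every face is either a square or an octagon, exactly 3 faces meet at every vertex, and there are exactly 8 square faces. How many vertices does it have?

Let x be the number of octagons; then F = 8 + x.
Edge–face incidences: 2E = 4·8 + 8·x = 32 + 8x.
Every vertex has degree 3, so 3V = 2E.
Euler: V − E + F = 2 ⇒ (2E)/3 − E + (8 + x) = 2.
Multiply by 6: 2·(2E) − 3·(2E) + 6·(8 + x) = 12, i.e. 48 + 6x − (32 + 8x) = 12.
Collecting terms: −2x + 16 = 12, so −2x = −4, so x = 2.
Then 2E = 32 + 8·2 = 48, so E = 24, V = 2E/3 = 16, F = 8 + 2 = 10.

16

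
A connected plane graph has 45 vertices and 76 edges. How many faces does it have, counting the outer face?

33

Euler's formula for a connected plane graph: V − E + F = 2, so F = 2 − 45 + 76 = 33.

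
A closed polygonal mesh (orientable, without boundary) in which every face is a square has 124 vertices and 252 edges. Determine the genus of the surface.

Every face is a square and each edge borders two faces, so 4F = 2·252, giving F = 126.
χ = V − E + F = 124 − 252 + 126 = -2.
For a closed orientable surface χ = 2 − 2g, so g = (2 − (-2))/2 = 2.

2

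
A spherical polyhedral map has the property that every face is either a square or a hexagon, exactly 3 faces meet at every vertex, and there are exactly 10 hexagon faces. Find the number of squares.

6

Let x be the number of squares; then F = 10 + x.
Edge–face incidences: 2E = 6·10 + 4·x = 60 + 4x.
Every vertex has degree 3, so 3V = 2E.
Euler: V − E + F = 2 ⇒ (2E)/3 − E + (10 + x) = 2.
Multiply by 6: 2·(2E) − 3·(2E) + 6·(10 + x) = 12, i.e. 60 + 6x − (60 + 4x) = 12.
Collecting terms: 2x = 12, so x = 6.
Then 2E = 60 + 4·6 = 84, so E = 42, V = 2E/3 = 28, F = 10 + 6 = 16.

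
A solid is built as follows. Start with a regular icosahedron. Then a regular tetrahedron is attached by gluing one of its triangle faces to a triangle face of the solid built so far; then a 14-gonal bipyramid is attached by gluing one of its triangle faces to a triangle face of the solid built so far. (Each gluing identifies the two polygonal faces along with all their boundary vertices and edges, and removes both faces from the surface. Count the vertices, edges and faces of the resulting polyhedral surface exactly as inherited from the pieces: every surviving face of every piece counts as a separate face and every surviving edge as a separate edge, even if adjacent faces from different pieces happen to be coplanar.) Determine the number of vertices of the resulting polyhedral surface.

26

A regular icosahedron: V=12, E=30, F=20.
Attach a regular tetrahedron (V=4, E=6, F=4) along a 3-gon: merge 3 vertices and 3 edges, delete both glued faces → V=13, E=33, F=22.
Attach a 14-gonal bipyramid (V=16, E=42, F=28) along a 3-gon: merge 3 vertices and 3 edges, delete both glued faces → V=26, E=72, F=48.
Check: V − E + F = 26 − 72 + 48 = 2.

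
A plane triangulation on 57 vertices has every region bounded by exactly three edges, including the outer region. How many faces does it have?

In a plane triangulation 3F = 2E and V − E + F = 2, so F = 2V − 4 = 2·57 − 4 = 110.

110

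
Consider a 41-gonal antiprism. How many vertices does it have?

An antiprism on an n-gon has two n-gon caps and 2n triangles: V = 2·41 = 82, E = 4·41 = 164, F = 2·41 + 2 = 84.

82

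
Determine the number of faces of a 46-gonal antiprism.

An antiprism on an n-gon has two n-gon caps and 2n triangles: V = 2·46 = 92, E = 4·46 = 184, F = 2·46 + 2 = 94.
Check: V − E + F = 92 − 184 + 94 = 2.

94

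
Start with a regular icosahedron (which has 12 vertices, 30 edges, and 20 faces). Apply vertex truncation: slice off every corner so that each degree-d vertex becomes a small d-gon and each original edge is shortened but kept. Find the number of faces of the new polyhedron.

32

Truncation replaces each original edge-end by a new vertex, so V′ = 2E = 60.
Each original edge survives, and each old vertex of degree d contributes d new edges; summing degrees gives Σd = 2E, so E′ = E + 2E = 3E = 90.
Each original face survives and each original vertex becomes one new face: F′ = F + V = 32.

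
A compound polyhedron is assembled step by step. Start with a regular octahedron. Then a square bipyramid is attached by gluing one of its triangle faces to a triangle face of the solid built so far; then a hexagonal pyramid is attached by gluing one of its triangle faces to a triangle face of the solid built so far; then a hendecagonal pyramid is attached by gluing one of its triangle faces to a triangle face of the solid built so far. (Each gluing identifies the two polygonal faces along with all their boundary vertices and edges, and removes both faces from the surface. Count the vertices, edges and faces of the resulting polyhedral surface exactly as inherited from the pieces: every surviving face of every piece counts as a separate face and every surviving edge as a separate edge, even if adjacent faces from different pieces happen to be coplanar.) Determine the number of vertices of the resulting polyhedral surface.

22

A regular octahedron: V=6, E=12, F=8.
Attach a square bipyramid (V=6, E=12, F=8) along a 3-gon: merge 3 vertices and 3 edges, delete both glued faces → V=9, E=21, F=14.
Attach a hexagonal pyramid (V=7, E=12, F=7) along a 3-gon: merge 3 vertices and 3 edges, delete both glued faces → V=13, E=30, F=19.
Attach a hendecagonal pyramid (V=12, E=22, F=12) along a 3-gon: merge 3 vertices and 3 edges, delete both glued faces → V=22, E=49, F=29.
Check: V − E + F = 22 − 49 + 29 = 2.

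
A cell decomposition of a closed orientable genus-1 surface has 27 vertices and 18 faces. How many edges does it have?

45

For a closed orientable surface of genus 1, χ = 2 − 2·1 = 0.
E = V + F − (0) = 27 + 18 − (0) = 45.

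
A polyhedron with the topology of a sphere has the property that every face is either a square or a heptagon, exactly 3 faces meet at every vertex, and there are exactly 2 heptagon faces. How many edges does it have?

Let x be the number of squares; then F = 2 + x.
Edge–face incidences: 2E = 7·2 + 4·x = 14 + 4x.
Every vertex has degree 3, so 3V = 2E.
Euler: V − E + F = 2 ⇒ (2E)/3 − E + (2 + x) = 2.
Multiply by 6: 2·(2E) − 3·(2E) + 6·(2 + x) = 12, i.e. 12 + 6x − (14 + 4x) = 12.
Collecting terms: 2x − 2 = 12, so 2x = 14, so x = 7.
Then 2E = 14 + 4·7 = 42, so E = 21, V = 2E/3 = 14, F = 2 + 7 = 9.

21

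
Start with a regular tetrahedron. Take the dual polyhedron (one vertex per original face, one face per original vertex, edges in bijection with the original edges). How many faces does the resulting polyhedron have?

4

The base solid has V = 4, E = 6, F = 4.
The dual swaps V and F and preserves E: V′ = F = 4, E′ = E = 6, F′ = V = 4.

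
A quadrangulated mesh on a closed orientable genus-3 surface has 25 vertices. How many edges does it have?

χ = 2 − 2·3 = -4, and every face is a square so 4F = 2E.
V − E + F = -4 with E = 4F/2 gives 25 − (4/2 − 1)·F = -4, so F = 29 and E = 58.

58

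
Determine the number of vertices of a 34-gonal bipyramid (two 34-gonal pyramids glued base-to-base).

36

A bipyramid over an n-gon has 2n triangular faces and n + 2 vertices: V = 34 + 2 = 36, E = 3·34 = 102, F = 2·34 = 68.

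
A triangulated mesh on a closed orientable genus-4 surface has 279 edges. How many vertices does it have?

χ = 2 − 2·4 = -6, and every face is a triangle so 3F = 2E.
F = 2E/3 = 186. Then V = -6 + E − F = -6 + 279 − 186 = 87.

87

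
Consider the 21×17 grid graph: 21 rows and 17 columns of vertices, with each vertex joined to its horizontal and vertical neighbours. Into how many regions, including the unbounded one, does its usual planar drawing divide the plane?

The grid has V = 21·17 = 357 vertices and E = 21·16 + 17·20 = 676 edges.
F = 2 − V + E = 2 − 357 + 676 = 321.

321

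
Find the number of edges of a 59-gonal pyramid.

118

A pyramid on an n-gon base has one n-gon and n triangles: V = 59 + 1 = 60, E = 2·59 = 118, F = 59 + 1 = 60.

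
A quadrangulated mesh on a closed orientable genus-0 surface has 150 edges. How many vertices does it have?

χ = 2 − 2·0 = 2, and every face is a square so 4F = 2E.
F = 2E/4 = 75. Then V = 2 + E − F = 2 + 150 − 75 = 77.

77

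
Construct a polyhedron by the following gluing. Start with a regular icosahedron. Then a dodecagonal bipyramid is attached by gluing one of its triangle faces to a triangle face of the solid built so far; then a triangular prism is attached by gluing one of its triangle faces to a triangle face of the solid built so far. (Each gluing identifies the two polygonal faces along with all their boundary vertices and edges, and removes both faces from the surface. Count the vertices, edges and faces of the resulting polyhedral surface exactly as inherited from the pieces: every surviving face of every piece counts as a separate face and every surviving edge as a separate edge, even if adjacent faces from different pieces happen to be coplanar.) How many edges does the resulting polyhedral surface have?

69

A regular icosahedron: V=12, E=30, F=20.
Attach a dodecagonal bipyramid (V=14, E=36, F=24) along a 3-gon: merge 3 vertices and 3 edges, delete both glued faces → V=23, E=63, F=42.
Attach a triangular prism (V=6, E=9, F=5) along a 3-gon: merge 3 vertices and 3 edges, delete both glued faces → V=26, E=69, F=45.
Check: V − E + F = 26 − 69 + 45 = 2.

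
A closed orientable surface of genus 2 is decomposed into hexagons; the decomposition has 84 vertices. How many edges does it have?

129

χ = 2 − 2·2 = -2, and every face is a hexagon so 6F = 2E.
V − E + F = -2 with E = 6F/2 gives 84 − (6/2 − 1)·F = -2, so F = 43 and E = 129.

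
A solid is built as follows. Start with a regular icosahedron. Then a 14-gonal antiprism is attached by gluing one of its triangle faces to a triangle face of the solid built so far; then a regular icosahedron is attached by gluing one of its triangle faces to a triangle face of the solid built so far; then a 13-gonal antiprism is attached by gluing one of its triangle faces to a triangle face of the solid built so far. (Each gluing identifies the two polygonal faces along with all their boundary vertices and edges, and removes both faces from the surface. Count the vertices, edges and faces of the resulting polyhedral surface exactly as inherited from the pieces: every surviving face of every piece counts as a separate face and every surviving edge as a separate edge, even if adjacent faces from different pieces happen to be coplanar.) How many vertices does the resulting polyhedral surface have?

A regular icosahedron: V=12, E=30, F=20.
Attach a 14-gonal antiprism (V=28, E=56, F=30) along a 3-gon: merge 3 vertices and 3 edges, delete both glued faces → V=37, E=83, F=48.
Attach a regular icosahedron (V=12, E=30, F=20) along a 3-gon: merge 3 vertices and 3 edges, delete both glued faces → V=46, E=110, F=66.
Attach a 13-gonal antiprism (V=26, E=52, F=28) along a 3-gon: merge 3 vertices and 3 edges, delete both glued faces → V=69, E=159, F=92.
Check: V − E + F = 69 − 159 + 92 = 2.

69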